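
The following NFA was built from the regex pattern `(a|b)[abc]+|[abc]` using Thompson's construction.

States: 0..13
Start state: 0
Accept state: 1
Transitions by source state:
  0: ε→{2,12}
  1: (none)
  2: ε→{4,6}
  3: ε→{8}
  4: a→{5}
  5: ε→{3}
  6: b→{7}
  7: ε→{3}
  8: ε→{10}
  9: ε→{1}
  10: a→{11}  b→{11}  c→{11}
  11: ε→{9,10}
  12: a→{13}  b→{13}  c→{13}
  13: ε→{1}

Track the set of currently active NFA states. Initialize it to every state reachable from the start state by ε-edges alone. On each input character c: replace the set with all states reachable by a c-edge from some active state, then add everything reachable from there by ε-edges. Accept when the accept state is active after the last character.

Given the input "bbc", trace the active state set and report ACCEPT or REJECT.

initial (ε-close {0}): {0,2,4,6,12}
'b' @ 1: {1,3,7,8,10,13}  (accept∈set)
'b' @ 2: {1,9,10,11}  (accept∈set)
'c' @ 3: {1,9,10,11}  (accept∈set)
final: {1,9,10,11}; accept 1 in set

Answer: ACCEPT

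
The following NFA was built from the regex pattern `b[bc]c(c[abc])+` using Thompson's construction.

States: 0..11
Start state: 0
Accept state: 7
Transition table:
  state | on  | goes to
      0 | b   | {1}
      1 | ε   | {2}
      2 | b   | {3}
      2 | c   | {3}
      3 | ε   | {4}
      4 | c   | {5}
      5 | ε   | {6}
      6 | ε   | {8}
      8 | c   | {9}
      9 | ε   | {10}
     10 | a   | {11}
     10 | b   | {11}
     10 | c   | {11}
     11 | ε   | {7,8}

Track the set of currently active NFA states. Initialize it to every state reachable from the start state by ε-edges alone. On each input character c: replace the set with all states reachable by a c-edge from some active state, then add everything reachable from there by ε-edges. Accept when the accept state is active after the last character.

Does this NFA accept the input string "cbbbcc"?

initial (ε-close {0}): {0}
'c' @ 1: {}  — no active states
rest 'bbbcc' ignored (set empty)
end set {} — state 7 not in

Answer: REJECT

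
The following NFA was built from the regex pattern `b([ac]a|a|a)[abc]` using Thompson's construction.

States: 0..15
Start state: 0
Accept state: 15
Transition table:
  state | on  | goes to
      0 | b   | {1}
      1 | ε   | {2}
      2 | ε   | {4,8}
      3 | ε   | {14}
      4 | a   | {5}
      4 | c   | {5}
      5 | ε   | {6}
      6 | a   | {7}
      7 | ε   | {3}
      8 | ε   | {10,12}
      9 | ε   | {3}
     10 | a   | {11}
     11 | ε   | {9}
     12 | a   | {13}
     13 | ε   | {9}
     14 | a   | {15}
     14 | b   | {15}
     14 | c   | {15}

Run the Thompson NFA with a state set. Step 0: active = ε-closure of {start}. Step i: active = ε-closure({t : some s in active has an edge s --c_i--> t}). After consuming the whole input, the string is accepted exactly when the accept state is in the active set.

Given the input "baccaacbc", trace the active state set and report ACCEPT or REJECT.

S₀ = ε-closure({0}) = {0}
'b' @ 1: {1,2,4,8,10,12}
'a' @ 2: {3,5,6,9,11,13,14}
'c' @ 3: {15}  (accept∈set)
'c' @ 4: {}  — state set empty
rest 'aacbc' ignored (set empty)
after full input: {}  (accept=15 not in)

Answer: REJECT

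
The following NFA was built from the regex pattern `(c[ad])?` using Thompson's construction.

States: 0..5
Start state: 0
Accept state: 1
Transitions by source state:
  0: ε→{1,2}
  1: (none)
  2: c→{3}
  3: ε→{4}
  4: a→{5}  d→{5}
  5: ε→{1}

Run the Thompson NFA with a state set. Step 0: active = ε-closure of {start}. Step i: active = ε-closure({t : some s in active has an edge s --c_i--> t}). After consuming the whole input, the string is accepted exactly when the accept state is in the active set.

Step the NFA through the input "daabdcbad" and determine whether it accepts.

Answer: REJECT

Derivation:
S₀ = ε-closure({0}) = {0,1,2}
'd' @ 1: {}  — dead — no transitions
rest 'aabdcbad' ignored (set empty)
after full input: {}  (accept=1 not in)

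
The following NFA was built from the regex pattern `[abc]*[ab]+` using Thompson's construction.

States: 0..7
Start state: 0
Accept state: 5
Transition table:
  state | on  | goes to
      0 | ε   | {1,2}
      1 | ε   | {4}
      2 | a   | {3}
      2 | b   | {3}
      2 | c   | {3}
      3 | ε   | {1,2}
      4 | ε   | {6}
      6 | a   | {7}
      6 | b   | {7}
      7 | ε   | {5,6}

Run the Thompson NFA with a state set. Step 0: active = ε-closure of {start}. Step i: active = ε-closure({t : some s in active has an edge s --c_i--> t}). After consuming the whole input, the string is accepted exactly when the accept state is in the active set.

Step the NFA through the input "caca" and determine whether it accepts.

Answer: ACCEPT

Steps:
S₀ = ε-closure({0}) = {0,1,2,4,6}
'c' @ 1: {1,2,3,4,6}
'a' @ 2: {1,2,3,4,5,6,7}  [accepting]
'c' @ 3: {1,2,3,4,6}
'a' @ 4: {1,2,3,4,5,6,7}  [accepting]
final: {1,2,3,4,5,6,7}; accept 5 in set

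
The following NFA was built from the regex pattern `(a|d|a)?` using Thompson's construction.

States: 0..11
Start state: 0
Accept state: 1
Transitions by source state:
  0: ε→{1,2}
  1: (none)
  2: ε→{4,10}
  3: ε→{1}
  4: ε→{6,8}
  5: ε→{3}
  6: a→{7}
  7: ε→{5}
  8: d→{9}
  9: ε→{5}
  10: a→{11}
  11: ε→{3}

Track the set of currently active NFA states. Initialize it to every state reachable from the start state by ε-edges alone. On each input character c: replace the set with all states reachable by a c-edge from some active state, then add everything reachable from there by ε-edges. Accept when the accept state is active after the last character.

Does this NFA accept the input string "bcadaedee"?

start: ε-closure({0}) = {0,1,2,4,6,8,10}
'b' @ 1: {}  — dead — no transitions
rest 'cadaedee' ignored (set empty)
final: {}; accept 1 not in set

Answer: REJECT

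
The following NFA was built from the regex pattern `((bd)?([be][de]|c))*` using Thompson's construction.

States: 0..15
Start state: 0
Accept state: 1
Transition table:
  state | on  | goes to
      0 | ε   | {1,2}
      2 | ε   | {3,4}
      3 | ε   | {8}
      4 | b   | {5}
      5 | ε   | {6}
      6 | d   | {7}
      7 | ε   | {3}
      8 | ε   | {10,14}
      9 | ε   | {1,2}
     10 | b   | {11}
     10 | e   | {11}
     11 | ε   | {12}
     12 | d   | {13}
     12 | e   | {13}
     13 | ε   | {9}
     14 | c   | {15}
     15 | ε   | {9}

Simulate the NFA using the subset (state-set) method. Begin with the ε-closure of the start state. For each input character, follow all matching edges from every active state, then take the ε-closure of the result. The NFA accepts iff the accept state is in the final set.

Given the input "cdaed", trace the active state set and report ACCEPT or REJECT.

S₀ = ε-closure({0}) = {0,1,2,3,4,8,10,14}
'c' @ 1: {1,2,3,4,8,9,10,14,15}  ✓accept
'd' @ 2: {}  — dead — no transitions
rest 'aed' ignored (set empty)
after full input: {}  (accept=1 not in)

Answer: REJECT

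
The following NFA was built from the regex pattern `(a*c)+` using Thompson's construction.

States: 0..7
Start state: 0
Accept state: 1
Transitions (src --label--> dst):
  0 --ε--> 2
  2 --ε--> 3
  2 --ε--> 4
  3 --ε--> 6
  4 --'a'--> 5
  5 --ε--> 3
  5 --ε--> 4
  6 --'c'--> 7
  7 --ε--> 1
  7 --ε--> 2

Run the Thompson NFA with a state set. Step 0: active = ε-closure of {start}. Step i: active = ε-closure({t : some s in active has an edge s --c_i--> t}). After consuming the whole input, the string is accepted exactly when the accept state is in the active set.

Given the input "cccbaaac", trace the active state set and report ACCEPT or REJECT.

initial (ε-close {0}): {0,2,3,4,6}
'c' @ 1: {1,2,3,4,6,7}  ✓accept
'c' @ 2: {1,2,3,4,6,7}  ✓accept
'c' @ 3: {1,2,3,4,6,7}  ✓accept
'b' @ 4: {}  — no active states
rest 'aaac' ignored (set empty)
after full input: {}  (accept=1 not in)

Answer: REJECT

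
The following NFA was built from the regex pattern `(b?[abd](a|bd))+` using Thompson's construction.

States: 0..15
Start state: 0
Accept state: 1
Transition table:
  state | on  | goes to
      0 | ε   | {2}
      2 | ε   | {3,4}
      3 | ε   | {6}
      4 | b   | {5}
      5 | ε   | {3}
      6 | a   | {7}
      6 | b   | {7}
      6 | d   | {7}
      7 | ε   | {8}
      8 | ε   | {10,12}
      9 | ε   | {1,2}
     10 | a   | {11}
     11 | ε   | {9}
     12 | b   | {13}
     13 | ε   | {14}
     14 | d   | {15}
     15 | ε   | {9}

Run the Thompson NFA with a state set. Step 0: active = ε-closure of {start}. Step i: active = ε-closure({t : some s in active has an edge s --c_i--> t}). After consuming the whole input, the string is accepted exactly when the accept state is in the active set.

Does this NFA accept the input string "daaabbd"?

start: ε-closure({0}) = {0,2,3,4,6}
'd' @ 1: {7,8,10,12}
'a' @ 2: {1,2,3,4,6,9,11}  [accepting]
'a' @ 3: {7,8,10,12}
'a' @ 4: {1,2,3,4,6,9,11}  [accepting]
'b' @ 5: {3,5,6,7,8,10,12}
'b' @ 6: {7,8,10,12,13,14}
'd' @ 7: {1,2,3,4,6,9,15}  [accepting]
after full input: {1,2,3,4,6,9,15}  (accept=1 in)

Answer: ACCEPT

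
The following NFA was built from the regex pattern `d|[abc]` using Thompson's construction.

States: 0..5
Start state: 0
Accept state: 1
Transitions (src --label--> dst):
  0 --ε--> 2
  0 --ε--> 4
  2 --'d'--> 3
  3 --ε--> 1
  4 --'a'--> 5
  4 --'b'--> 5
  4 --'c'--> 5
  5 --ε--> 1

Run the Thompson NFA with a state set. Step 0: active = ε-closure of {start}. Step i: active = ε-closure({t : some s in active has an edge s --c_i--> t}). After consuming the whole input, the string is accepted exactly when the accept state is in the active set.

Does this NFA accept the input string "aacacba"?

S₀ = ε-closure({0}) = {0,2,4}
'a' @ 1: {1,5}  ✓accept
'a' @ 2: {}  — dead — no transitions
rest 'cacba' ignored (set empty)
end set {} — state 1 not in

Answer: REJECT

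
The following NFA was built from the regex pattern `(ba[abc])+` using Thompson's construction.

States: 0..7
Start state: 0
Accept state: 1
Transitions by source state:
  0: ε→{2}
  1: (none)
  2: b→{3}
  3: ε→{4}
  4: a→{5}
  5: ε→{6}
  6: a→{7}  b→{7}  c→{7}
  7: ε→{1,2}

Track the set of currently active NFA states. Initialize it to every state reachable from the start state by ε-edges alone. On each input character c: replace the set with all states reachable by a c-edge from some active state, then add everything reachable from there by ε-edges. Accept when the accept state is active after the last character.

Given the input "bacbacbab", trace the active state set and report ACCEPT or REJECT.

initial (ε-close {0}): {0,2}
'b' @ 1: {3,4}
'a' @ 2: {5,6}
'c' @ 3: {1,2,7}  [accepting]
'b' @ 4: {3,4}
'a' @ 5: {5,6}
'c' @ 6: {1,2,7}  [accepting]
'b' @ 7: {3,4}
'a' @ 8: {5,6}
'b' @ 9: {1,2,7}  [accepting]
end set {1,2,7} — state 1 in

Answer: ACCEPT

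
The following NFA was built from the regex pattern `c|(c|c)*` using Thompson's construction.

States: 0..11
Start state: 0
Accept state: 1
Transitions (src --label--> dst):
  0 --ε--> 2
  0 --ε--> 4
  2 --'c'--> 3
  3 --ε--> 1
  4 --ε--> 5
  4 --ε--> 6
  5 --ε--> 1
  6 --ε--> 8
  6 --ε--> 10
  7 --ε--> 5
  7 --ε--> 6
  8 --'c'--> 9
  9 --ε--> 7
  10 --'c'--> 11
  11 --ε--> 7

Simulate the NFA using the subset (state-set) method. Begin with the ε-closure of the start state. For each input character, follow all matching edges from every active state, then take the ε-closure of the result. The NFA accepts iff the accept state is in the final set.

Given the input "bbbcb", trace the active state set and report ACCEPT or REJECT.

initial (ε-close {0}): {0,1,2,4,5,6,8,10}
'b' @ 1: {}  — state set empty
rest 'bbcb' ignored (set empty)
end set {} — state 1 not in

Answer: REJECT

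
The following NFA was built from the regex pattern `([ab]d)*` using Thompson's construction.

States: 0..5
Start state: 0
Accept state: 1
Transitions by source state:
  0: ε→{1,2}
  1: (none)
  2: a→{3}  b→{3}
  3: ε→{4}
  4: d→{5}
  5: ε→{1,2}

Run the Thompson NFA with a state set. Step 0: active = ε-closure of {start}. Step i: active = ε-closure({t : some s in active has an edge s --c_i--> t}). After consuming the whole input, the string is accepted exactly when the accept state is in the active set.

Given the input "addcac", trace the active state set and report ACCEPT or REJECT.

initial (ε-close {0}): {0,1,2}
'a' @ 1: {3,4}
'd' @ 2: {1,2,5}  ✓accept
'd' @ 3: {}  — state set empty
rest 'cac' ignored (set empty)
after full input: {}  (accept=1 not in)

Answer: REJECT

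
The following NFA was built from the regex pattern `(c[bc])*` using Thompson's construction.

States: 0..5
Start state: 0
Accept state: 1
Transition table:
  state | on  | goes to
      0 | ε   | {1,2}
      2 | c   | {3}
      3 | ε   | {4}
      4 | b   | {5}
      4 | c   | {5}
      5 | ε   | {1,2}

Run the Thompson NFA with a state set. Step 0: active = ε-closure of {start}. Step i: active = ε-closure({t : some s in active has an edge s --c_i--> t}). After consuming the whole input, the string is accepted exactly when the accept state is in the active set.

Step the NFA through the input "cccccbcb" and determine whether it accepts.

Answer: ACCEPT

Derivation:
start: ε-closure({0}) = {0,1,2}
'c' @ 1: {3,4}
'c' @ 2: {1,2,5}  ✓accept
'c' @ 3: {3,4}
'c' @ 4: {1,2,5}  ✓accept
'c' @ 5: {3,4}
'b' @ 6: {1,2,5}  ✓accept
'c' @ 7: {3,4}
'b' @ 8: {1,2,5}  ✓accept
after full input: {1,2,5}  (accept=1 in)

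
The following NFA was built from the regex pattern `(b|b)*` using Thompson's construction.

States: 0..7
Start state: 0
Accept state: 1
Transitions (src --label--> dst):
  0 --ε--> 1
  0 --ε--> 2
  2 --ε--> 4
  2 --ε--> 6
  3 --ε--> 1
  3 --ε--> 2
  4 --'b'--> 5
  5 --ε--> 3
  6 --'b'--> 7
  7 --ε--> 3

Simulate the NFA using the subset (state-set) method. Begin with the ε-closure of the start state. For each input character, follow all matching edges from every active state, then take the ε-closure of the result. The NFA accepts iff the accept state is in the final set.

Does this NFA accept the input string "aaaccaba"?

Answer: REJECT

Derivation:
S₀ = ε-closure({0}) = {0,1,2,4,6}
'a' @ 1: {}  — state set empty
rest 'aaccaba' ignored (set empty)
final: {}; accept 1 not in set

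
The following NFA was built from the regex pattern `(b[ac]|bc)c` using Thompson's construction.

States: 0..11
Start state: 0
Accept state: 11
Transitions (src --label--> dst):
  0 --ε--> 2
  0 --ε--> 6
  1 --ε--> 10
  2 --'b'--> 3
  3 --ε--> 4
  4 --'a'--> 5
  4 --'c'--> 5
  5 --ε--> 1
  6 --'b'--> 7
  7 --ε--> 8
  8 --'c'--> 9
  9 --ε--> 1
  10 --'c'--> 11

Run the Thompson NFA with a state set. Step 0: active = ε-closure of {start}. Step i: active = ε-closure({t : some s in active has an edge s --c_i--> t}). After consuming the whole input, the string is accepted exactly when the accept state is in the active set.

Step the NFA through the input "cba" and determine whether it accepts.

S₀ = ε-closure({0}) = {0,2,6}
'c' @ 1: {}  — state set empty
rest 'ba' ignored (set empty)
after full input: {}  (accept=11 not in)

Answer: REJECT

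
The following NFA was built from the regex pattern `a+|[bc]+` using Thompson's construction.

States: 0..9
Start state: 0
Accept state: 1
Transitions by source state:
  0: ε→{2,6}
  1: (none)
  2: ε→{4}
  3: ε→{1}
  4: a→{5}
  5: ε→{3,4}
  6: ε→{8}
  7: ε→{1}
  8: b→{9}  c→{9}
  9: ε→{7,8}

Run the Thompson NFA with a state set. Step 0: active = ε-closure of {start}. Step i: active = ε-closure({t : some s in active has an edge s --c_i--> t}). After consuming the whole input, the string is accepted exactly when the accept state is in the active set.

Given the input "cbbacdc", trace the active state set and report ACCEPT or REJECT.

start: ε-closure({0}) = {0,2,4,6,8}
'c' @ 1: {1,7,8,9}  ✓accept
'b' @ 2: {1,7,8,9}  ✓accept
'b' @ 3: {1,7,8,9}  ✓accept
'a' @ 4: {}  — no active states
rest 'cdc' ignored (set empty)
end set {} — state 1 not in

Answer: REJECT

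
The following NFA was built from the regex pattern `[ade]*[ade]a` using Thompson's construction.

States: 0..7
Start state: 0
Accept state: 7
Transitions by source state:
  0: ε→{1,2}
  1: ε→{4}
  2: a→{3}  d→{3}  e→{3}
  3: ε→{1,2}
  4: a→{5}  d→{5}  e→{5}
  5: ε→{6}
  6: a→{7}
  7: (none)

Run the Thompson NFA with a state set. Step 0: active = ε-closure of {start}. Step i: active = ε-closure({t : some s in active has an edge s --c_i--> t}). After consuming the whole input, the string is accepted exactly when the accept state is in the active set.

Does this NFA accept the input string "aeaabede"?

Answer: REJECT

Trace:
initial (ε-close {0}): {0,1,2,4}
'a' @ 1: {1,2,3,4,5,6}
'e' @ 2: {1,2,3,4,5,6}
'a' @ 3: {1,2,3,4,5,6,7}  ✓accept
'a' @ 4: {1,2,3,4,5,6,7}  ✓accept
'b' @ 5: {}  — no active states
rest 'ede' ignored (set empty)
final: {}; accept 7 not in set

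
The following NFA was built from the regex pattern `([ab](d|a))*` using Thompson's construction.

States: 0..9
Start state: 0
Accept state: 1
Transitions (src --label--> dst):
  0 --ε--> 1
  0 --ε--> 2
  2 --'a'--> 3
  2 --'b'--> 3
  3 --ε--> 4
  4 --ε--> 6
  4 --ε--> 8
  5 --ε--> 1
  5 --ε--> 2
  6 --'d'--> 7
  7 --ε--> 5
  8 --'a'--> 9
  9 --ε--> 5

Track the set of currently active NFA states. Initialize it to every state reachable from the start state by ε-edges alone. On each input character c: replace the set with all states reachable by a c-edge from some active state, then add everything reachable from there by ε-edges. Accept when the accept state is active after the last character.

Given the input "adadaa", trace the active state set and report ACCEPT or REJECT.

Answer: ACCEPT

Derivation:
start: ε-closure({0}) = {0,1,2}
'a' @ 1: {3,4,6,8}
'd' @ 2: {1,2,5,7}  ✓accept
'a' @ 3: {3,4,6,8}
'd' @ 4: {1,2,5,7}  ✓accept
'a' @ 5: {3,4,6,8}
'a' @ 6: {1,2,5,9}  ✓accept
after full input: {1,2,5,9}  (accept=1 in)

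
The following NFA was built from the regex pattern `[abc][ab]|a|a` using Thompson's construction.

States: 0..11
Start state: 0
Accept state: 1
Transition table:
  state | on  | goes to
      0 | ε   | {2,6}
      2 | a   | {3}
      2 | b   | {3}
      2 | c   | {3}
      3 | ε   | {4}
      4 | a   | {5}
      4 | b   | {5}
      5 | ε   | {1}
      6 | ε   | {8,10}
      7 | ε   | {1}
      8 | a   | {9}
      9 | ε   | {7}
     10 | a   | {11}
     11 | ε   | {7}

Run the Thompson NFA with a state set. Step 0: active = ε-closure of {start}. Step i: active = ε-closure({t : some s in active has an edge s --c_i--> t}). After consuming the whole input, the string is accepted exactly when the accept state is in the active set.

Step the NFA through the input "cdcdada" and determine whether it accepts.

Answer: REJECT

Derivation:
start: ε-closure({0}) = {0,2,6,8,10}
'c' @ 1: {3,4}
'd' @ 2: {}  — no active states
rest 'cdada' ignored (set empty)
after full input: {}  (accept=1 not in)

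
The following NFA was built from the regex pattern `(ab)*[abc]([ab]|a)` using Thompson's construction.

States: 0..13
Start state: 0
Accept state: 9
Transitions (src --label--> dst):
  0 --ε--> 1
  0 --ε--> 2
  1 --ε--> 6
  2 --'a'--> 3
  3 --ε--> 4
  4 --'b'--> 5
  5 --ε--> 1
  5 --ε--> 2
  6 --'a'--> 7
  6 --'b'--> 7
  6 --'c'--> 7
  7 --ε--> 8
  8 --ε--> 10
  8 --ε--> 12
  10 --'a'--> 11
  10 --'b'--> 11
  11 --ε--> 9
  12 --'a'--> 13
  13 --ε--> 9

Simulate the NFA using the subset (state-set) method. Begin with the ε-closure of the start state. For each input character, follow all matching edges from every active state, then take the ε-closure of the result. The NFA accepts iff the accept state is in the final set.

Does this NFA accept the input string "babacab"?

initial (ε-close {0}): {0,1,2,6}
'b' @ 1: {7,8,10,12}
'a' @ 2: {9,11,13}  [accepting]
'b' @ 3: {}  — dead — no transitions
rest 'acab' ignored (set empty)
end set {} — state 9 not in

Answer: REJECT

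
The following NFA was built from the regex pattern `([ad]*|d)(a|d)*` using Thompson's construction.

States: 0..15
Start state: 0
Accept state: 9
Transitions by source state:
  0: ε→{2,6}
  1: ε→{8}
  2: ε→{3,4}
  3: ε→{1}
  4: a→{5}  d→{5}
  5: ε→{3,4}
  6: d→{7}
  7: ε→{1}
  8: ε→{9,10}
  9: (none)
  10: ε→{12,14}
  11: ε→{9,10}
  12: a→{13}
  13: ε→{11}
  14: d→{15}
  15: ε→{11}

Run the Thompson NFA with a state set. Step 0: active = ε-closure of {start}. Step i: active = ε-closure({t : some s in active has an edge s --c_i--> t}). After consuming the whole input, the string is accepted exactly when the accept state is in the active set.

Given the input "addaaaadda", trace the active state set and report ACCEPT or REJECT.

Answer: ACCEPT

Trace:
start: ε-closure({0}) = {0,1,2,3,4,6,8,9,10,12,14}
'a' @ 1: {1,3,4,5,8,9,10,11,12,13,14}  [accepting]
'd' @ 2: {1,3,4,5,8,9,10,11,12,14,15}  [accepting]
'd' @ 3: {1,3,4,5,8,9,10,11,12,14,15}  [accepting]
'a' @ 4: {1,3,4,5,8,9,10,11,12,13,14}  [accepting]
'a' @ 5: {1,3,4,5,8,9,10,11,12,13,14}  [accepting]
'a' @ 6: {1,3,4,5,8,9,10,11,12,13,14}  [accepting]
'a' @ 7: {1,3,4,5,8,9,10,11,12,13,14}  [accepting]
'd' @ 8: {1,3,4,5,8,9,10,11,12,14,15}  [accepting]
'd' @ 9: {1,3,4,5,8,9,10,11,12,14,15}  [accepting]
'a' @ 10: {1,3,4,5,8,9,10,11,12,13,14}  [accepting]
end set {1,3,4,5,8,9,10,11,12,13,14} — state 9 in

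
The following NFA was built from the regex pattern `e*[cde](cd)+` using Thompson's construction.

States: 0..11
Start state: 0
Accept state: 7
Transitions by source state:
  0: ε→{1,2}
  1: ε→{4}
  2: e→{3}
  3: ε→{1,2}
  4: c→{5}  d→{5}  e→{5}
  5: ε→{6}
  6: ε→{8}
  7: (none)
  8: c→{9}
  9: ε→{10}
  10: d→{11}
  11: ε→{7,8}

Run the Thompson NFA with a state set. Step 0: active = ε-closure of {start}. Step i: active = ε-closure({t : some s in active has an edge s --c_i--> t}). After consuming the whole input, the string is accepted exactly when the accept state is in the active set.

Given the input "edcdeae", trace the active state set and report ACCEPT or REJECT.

Answer: REJECT

Trace:
start: ε-closure({0}) = {0,1,2,4}
'e' @ 1: {1,2,3,4,5,6,8}
'd' @ 2: {5,6,8}
'c' @ 3: {9,10}
'd' @ 4: {7,8,11}  (accept∈set)
'e' @ 5: {}  — dead — no transitions
rest 'ae' ignored (set empty)
after full input: {}  (accept=7 not in)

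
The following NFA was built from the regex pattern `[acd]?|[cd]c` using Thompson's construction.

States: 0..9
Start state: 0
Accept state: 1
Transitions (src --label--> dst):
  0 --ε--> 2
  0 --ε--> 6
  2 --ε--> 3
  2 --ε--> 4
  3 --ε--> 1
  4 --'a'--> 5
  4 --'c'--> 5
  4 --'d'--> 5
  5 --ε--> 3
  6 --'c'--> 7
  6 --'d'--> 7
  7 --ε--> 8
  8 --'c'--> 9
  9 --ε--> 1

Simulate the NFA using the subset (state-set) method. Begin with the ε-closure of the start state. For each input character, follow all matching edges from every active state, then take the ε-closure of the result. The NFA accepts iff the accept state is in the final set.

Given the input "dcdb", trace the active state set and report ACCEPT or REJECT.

Answer: REJECT

Steps:
S₀ = ε-closure({0}) = {0,1,2,3,4,6}
'd' @ 1: {1,3,5,7,8}  (accept∈set)
'c' @ 2: {1,9}  (accept∈set)
'd' @ 3: {}  — dead — no transitions
rest 'b' ignored (set empty)
final: {}; accept 1 not in set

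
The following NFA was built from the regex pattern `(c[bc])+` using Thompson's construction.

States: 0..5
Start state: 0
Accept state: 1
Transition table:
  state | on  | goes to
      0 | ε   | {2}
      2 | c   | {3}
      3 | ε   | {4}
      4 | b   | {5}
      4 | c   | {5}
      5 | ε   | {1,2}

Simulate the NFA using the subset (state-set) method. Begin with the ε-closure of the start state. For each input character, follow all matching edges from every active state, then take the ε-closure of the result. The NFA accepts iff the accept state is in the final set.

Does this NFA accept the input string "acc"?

Answer: REJECT

Steps:
S₀ = ε-closure({0}) = {0,2}
'a' @ 1: {}  — dead — no transitions
rest 'cc' ignored (set empty)
after full input: {}  (accept=1 not in)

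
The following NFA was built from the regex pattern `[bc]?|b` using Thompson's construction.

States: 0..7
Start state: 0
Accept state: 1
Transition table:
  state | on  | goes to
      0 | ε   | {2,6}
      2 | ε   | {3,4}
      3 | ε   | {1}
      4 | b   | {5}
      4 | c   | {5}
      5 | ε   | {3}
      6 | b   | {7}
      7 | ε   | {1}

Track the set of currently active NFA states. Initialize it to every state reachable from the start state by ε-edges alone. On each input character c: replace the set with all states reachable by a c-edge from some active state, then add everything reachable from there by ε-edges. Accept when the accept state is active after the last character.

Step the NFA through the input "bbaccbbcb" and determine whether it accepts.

Answer: REJECT

Trace:
initial (ε-close {0}): {0,1,2,3,4,6}
'b' @ 1: {1,3,5,7}  ✓accept
'b' @ 2: {}  — no active states
rest 'accbbcb' ignored (set empty)
end set {} — state 1 not in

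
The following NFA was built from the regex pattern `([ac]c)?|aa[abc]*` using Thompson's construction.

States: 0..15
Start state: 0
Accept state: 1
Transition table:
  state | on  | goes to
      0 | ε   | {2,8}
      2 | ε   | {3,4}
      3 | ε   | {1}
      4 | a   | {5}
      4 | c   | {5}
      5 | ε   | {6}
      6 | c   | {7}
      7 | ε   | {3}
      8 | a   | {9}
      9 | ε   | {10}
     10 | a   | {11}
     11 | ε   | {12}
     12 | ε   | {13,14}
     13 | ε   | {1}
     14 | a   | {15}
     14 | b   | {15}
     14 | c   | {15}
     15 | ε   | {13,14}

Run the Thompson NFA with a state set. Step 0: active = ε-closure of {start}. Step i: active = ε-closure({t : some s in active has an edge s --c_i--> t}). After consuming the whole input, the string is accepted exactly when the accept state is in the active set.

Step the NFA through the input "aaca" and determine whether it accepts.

start: ε-closure({0}) = {0,1,2,3,4,8}
'a' @ 1: {5,6,9,10}
'a' @ 2: {1,11,12,13,14}  ✓accept
'c' @ 3: {1,13,14,15}  ✓accept
'a' @ 4: {1,13,14,15}  ✓accept
after full input: {1,13,14,15}  (accept=1 in)

Answer: ACCEPT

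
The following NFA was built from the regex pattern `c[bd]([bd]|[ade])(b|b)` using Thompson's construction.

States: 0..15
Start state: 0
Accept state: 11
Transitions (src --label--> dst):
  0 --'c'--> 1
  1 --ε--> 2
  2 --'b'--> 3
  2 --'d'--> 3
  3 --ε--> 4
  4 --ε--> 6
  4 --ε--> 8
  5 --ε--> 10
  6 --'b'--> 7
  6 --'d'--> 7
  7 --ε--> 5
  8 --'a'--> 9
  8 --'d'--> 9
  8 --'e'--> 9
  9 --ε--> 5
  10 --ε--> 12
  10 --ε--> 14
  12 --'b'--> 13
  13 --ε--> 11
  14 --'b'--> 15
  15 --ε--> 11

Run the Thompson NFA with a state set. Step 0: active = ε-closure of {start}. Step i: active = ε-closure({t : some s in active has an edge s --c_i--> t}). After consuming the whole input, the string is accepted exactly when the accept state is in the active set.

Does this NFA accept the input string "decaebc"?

Answer: REJECT

Derivation:
S₀ = ε-closure({0}) = {0}
'd' @ 1: {}  — no active states
rest 'ecaebc' ignored (set empty)
end set {} — state 11 not in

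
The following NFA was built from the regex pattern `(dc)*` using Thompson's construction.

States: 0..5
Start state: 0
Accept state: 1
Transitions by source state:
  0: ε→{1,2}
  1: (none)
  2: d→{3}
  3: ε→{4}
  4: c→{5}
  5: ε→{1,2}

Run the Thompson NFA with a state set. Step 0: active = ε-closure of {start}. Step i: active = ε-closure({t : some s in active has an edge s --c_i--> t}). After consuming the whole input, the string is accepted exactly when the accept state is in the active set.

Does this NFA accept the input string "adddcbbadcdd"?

Answer: REJECT

Derivation:
start: ε-closure({0}) = {0,1,2}
'a' @ 1: {}  — state set empty
rest 'dddcbbadcdd' ignored (set empty)
final: {}; accept 1 not in set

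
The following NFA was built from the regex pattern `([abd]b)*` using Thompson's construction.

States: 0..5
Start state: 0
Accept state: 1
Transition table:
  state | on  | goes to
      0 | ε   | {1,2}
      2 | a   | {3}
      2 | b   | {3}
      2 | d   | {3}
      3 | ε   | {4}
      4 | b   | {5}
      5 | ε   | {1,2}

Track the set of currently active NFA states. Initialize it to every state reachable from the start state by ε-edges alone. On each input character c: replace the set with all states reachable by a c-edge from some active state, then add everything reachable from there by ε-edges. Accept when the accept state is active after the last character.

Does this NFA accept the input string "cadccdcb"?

S₀ = ε-closure({0}) = {0,1,2}
'c' @ 1: {}  — state set empty
rest 'adccdcb' ignored (set empty)
final: {}; accept 1 not in set

Answer: REJECT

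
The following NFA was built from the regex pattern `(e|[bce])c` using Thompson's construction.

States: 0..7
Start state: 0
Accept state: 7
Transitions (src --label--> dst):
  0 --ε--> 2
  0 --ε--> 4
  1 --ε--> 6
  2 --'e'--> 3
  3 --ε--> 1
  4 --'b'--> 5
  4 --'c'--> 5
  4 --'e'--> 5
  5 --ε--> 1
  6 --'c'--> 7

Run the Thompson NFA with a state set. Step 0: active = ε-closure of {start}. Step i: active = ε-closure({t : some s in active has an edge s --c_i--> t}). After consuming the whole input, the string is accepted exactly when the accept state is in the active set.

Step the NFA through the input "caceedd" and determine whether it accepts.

Answer: REJECT

Steps:
S₀ = ε-closure({0}) = {0,2,4}
'c' @ 1: {1,5,6}
'a' @ 2: {}  — dead — no transitions
rest 'ceedd' ignored (set empty)
after full input: {}  (accept=7 not in)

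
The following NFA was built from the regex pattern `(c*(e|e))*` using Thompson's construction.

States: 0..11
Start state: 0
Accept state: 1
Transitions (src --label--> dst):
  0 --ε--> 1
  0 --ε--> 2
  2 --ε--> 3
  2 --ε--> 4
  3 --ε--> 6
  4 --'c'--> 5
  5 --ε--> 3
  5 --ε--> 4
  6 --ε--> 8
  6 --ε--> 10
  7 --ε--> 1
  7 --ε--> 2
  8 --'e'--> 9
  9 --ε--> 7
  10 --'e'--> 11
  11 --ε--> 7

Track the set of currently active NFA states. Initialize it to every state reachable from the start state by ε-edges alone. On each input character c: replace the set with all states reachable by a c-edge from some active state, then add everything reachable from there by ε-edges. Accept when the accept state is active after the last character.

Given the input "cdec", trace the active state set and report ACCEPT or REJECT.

S₀ = ε-closure({0}) = {0,1,2,3,4,6,8,10}
'c' @ 1: {3,4,5,6,8,10}
'd' @ 2: {}  — dead — no transitions
rest 'ec' ignored (set empty)
final: {}; accept 1 not in set

Answer: REJECT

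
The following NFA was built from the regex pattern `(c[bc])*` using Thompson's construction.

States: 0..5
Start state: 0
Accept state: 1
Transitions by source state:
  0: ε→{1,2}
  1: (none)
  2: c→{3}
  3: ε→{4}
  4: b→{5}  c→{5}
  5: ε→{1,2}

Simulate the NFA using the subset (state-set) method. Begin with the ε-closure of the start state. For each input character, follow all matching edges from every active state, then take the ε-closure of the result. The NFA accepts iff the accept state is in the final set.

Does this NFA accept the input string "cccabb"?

Answer: REJECT

Steps:
S₀ = ε-closure({0}) = {0,1,2}
'c' @ 1: {3,4}
'c' @ 2: {1,2,5}  ✓accept
'c' @ 3: {3,4}
'a' @ 4: {}  — dead — no transitions
rest 'bb' ignored (set empty)
final: {}; accept 1 not in set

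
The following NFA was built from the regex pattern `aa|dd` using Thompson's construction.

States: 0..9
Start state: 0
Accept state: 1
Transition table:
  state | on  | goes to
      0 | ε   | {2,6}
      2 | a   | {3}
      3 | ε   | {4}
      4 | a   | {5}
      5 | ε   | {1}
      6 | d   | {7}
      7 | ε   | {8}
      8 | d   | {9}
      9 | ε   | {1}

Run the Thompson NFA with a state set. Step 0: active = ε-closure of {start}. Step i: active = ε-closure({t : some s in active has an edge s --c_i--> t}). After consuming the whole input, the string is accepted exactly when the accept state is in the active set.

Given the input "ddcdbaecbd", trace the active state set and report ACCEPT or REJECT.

Answer: REJECT

Steps:
start: ε-closure({0}) = {0,2,6}
'd' @ 1: {7,8}
'd' @ 2: {1,9}  ✓accept
'c' @ 3: {}  — no active states
rest 'dbaecbd' ignored (set empty)
end set {} — state 1 not in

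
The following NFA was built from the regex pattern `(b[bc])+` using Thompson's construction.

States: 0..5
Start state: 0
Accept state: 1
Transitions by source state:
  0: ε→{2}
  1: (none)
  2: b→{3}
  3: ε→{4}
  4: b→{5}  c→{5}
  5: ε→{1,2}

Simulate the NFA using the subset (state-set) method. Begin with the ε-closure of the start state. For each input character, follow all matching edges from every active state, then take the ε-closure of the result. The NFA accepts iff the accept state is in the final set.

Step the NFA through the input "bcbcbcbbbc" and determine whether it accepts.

S₀ = ε-closure({0}) = {0,2}
'b' @ 1: {3,4}
'c' @ 2: {1,2,5}  [accepting]
'b' @ 3: {3,4}
'c' @ 4: {1,2,5}  [accepting]
'b' @ 5: {3,4}
'c' @ 6: {1,2,5}  [accepting]
'b' @ 7: {3,4}
'b' @ 8: {1,2,5}  [accepting]
'b' @ 9: {3,4}
'c' @ 10: {1,2,5}  [accepting]
end set {1,2,5} — state 1 in

Answer: ACCEPT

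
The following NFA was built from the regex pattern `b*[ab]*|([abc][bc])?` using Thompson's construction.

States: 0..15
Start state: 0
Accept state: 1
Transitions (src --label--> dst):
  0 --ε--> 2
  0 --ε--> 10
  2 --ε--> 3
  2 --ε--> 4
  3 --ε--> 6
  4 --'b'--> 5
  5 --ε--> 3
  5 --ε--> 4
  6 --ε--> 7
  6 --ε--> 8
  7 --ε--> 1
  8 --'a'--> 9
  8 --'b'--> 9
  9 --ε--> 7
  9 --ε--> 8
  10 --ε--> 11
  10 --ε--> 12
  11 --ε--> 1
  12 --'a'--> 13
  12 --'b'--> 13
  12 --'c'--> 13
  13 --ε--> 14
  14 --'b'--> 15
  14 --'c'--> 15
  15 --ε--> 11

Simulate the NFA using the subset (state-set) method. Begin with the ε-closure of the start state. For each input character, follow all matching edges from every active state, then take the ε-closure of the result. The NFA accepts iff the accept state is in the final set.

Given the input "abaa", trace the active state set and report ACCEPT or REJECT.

Answer: ACCEPT

Trace:
S₀ = ε-closure({0}) = {0,1,2,3,4,6,7,8,10,11,12}
'a' @ 1: {1,7,8,9,13,14}  ✓accept
'b' @ 2: {1,7,8,9,11,15}  ✓accept
'a' @ 3: {1,7,8,9}  ✓accept
'a' @ 4: {1,7,8,9}  ✓accept
final: {1,7,8,9}; accept 1 in set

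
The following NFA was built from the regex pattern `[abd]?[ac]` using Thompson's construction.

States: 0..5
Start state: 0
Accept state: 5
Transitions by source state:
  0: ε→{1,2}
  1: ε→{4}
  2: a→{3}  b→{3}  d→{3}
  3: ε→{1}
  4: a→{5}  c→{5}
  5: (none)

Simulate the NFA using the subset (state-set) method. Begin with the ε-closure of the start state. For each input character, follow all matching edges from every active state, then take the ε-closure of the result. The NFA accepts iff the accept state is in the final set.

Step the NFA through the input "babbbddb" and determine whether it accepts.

Answer: REJECT

Trace:
start: ε-closure({0}) = {0,1,2,4}
'b' @ 1: {1,3,4}
'a' @ 2: {5}  [accepting]
'b' @ 3: {}  — state set empty
rest 'bbddb' ignored (set empty)
after full input: {}  (accept=5 not in)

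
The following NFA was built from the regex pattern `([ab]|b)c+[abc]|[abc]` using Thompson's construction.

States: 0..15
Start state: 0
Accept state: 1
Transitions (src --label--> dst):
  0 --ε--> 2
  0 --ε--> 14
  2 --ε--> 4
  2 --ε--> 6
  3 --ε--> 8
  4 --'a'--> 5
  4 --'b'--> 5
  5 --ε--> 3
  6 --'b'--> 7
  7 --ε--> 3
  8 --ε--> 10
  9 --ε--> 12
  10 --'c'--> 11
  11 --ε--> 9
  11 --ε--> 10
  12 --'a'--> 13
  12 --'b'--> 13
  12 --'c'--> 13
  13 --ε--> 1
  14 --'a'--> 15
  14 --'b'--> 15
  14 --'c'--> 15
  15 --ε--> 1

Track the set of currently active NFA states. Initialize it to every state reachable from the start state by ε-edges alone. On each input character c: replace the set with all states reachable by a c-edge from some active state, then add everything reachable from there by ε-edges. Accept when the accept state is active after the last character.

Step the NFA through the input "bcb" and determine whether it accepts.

initial (ε-close {0}): {0,2,4,6,14}
'b' @ 1: {1,3,5,7,8,10,15}  [accepting]
'c' @ 2: {9,10,11,12}
'b' @ 3: {1,13}  [accepting]
final: {1,13}; accept 1 in set

Answer: ACCEPT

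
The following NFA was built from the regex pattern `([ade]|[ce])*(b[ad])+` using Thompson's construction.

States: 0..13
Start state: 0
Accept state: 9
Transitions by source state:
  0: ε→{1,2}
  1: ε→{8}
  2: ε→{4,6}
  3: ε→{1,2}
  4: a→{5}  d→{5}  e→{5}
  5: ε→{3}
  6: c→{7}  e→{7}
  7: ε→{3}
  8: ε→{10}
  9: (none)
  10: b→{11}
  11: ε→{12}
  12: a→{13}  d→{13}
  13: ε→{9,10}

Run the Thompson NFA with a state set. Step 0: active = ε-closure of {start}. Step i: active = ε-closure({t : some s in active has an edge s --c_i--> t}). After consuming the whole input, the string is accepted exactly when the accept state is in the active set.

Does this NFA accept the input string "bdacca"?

initial (ε-close {0}): {0,1,2,4,6,8,10}
'b' @ 1: {11,12}
'd' @ 2: {9,10,13}  [accepting]
'a' @ 3: {}  — no active states
rest 'cca' ignored (set empty)
final: {}; accept 9 not in set

Answer: REJECT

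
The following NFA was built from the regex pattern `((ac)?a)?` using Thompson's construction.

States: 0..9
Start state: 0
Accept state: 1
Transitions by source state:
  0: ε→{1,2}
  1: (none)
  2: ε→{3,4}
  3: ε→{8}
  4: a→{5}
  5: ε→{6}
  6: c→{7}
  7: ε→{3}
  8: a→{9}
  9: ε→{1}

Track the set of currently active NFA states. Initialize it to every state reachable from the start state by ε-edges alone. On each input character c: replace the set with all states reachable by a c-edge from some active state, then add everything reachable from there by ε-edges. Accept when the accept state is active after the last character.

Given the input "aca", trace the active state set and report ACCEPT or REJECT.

Answer: ACCEPT

Trace:
initial (ε-close {0}): {0,1,2,3,4,8}
'a' @ 1: {1,5,6,9}  (accept∈set)
'c' @ 2: {3,7,8}
'a' @ 3: {1,9}  (accept∈set)
end set {1,9} — state 1 in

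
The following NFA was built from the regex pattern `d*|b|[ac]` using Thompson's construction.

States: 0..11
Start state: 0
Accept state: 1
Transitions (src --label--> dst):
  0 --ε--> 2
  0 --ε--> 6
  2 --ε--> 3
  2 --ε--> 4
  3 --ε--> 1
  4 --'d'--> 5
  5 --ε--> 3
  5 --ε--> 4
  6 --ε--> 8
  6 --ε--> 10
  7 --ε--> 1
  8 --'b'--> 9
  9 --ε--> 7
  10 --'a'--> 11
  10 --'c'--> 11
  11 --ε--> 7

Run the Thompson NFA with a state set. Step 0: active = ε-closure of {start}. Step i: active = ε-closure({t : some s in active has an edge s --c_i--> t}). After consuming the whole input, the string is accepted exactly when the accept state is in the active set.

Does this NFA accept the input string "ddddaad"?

start: ε-closure({0}) = {0,1,2,3,4,6,8,10}
'd' @ 1: {1,3,4,5}  [accepting]
'd' @ 2: {1,3,4,5}  [accepting]
'd' @ 3: {1,3,4,5}  [accepting]
'd' @ 4: {1,3,4,5}  [accepting]
'a' @ 5: {}  — dead — no transitions
rest 'ad' ignored (set empty)
after full input: {}  (accept=1 not in)

Answer: REJECT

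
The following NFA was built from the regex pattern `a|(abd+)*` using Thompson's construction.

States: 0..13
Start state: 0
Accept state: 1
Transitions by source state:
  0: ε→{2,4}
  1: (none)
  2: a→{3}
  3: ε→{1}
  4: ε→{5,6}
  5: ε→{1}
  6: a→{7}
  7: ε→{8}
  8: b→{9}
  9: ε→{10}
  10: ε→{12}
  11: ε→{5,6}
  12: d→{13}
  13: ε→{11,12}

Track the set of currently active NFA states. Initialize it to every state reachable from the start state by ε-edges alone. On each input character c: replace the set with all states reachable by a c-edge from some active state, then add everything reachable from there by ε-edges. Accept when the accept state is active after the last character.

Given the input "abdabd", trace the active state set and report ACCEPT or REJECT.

S₀ = ε-closure({0}) = {0,1,2,4,5,6}
'a' @ 1: {1,3,7,8}  (accept∈set)
'b' @ 2: {9,10,12}
'd' @ 3: {1,5,6,11,12,13}  (accept∈set)
'a' @ 4: {7,8}
'b' @ 5: {9,10,12}
'd' @ 6: {1,5,6,11,12,13}  (accept∈set)
end set {1,5,6,11,12,13} — state 1 in

Answer: ACCEPT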